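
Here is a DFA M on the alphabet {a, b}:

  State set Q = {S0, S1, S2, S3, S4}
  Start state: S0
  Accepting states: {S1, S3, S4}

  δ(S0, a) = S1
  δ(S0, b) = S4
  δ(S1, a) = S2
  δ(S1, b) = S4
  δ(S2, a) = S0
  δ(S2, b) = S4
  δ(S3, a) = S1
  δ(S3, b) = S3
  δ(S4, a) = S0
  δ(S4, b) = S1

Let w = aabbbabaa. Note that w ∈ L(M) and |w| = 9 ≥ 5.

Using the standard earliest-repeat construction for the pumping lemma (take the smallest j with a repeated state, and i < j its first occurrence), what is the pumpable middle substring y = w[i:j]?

Run of M on w = a a b b b a b a a:
  step 0: S0  (start)
  step 1: S1  (read a: S0→S1)
  step 2: S2  (read a: S1→S2)
  step 3: S4  (read b: S2→S4)
  step 4: S1  (read b: S4→S1)   ← first repeat (S1 seen earlier)
  step 5: S4  (read b: S1→S4)
  step 6: S0  (read a: S4→S0)
  step 7: S4  (read b: S0→S4)
  step 8: S0  (read a: S4→S0)
  step 9: S1  (read a: S0→S1)

So i = 1, j = 4, giving x = w[0:1] = a, y = w[1:4] = abb, z = w[4:9] = babaa.
Check: |xy| = 4 ≤ 5 and |y| = 3 ≥ 1. Reading y takes M from S1 back to S1, so every xyⁱz is accepted.

abb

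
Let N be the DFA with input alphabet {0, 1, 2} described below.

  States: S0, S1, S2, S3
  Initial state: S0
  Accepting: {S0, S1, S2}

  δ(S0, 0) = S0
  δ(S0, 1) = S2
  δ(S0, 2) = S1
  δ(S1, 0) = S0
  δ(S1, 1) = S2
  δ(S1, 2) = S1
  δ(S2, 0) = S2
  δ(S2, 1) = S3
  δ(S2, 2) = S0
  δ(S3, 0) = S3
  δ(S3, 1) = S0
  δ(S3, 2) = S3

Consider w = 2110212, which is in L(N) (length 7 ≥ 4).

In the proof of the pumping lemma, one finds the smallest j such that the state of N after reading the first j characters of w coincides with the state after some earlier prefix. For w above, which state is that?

S3

State sequence: S0 -2-> S1 -1-> S2 -1-> S3 -0-> S3 -2-> S3 -1-> S0 -2-> S1
First repeat at step 4: S3 was already visited.

The earliest repeat is at step j = 4: N is in S3, which it already visited at step i = 3.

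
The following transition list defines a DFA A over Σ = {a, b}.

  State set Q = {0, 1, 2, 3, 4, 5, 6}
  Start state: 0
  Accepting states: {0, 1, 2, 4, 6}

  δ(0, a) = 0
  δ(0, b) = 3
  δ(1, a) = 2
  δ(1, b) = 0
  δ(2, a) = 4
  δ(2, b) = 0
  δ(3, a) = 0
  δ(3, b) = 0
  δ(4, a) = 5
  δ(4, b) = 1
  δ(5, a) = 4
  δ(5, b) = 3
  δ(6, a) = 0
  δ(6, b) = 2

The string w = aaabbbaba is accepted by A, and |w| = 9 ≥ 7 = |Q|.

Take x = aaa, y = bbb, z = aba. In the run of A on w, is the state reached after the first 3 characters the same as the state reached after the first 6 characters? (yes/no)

no

State sequence: 0 -a-> 0 -a-> 0 -a-> 0 -b-> 3 -b-> 0 -b-> 3

After x (step 3): 0. After xy (step 6): 3.
They differ (0 ≠ 3), so y is not a cycle from the state after x; this split is not the one the pumping-lemma construction produces, and pumping y need not keep the string in L(A).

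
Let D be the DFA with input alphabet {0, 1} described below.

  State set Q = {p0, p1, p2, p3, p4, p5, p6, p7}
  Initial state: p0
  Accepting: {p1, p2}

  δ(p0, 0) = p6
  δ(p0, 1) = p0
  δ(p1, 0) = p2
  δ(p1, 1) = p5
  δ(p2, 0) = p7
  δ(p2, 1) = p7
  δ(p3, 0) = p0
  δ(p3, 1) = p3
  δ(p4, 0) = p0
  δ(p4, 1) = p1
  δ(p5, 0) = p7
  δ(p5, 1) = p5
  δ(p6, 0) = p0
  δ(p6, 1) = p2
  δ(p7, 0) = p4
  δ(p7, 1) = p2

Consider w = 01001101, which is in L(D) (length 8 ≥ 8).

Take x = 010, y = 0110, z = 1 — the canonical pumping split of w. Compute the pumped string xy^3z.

xy^3z = 010·0110·0110·0110·1 = 0100110011001101.
Reading y = 0110 takes D from p7 back to p7, so after x·y·y·y the machine is still in p7, and z then leads to the accepting state p2. Hence 0100110011001101 ∈ L(D).

0100110011001101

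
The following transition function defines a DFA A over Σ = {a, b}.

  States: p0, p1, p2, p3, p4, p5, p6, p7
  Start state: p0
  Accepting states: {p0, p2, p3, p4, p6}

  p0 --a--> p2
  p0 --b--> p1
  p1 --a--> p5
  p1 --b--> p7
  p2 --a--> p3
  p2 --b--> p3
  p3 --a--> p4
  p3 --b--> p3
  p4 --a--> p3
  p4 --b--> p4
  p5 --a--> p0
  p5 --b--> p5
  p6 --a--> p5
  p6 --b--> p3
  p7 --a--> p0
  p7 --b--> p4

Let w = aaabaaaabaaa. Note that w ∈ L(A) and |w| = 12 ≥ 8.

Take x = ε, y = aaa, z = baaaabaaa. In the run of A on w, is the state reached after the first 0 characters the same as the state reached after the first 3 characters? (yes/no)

State sequence: p0 -a-> p2 -a-> p3 -a-> p4

After x (step 0): p0. After xy (step 3): p4.
They differ (p0 ≠ p4), so y is not a cycle from the state after x; this split is not the one the pumping-lemma construction produces, and pumping y need not keep the string in L(A).

no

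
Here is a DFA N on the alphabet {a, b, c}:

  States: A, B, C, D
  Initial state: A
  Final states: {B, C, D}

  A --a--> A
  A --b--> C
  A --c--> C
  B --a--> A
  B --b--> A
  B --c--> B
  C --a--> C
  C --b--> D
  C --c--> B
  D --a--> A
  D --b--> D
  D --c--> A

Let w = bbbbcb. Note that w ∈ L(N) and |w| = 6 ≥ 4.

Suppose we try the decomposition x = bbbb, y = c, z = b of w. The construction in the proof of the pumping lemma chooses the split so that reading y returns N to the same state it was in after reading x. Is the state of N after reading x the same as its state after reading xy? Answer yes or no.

no

State sequence: A -b-> C -b-> D -b-> D -b-> D -c-> A

After x (step 4): D. After xy (step 5): A.
They differ (D ≠ A), so y is not a cycle from the state after x; this split is not the one the pumping-lemma construction produces, and pumping y need not keep the string in L(N).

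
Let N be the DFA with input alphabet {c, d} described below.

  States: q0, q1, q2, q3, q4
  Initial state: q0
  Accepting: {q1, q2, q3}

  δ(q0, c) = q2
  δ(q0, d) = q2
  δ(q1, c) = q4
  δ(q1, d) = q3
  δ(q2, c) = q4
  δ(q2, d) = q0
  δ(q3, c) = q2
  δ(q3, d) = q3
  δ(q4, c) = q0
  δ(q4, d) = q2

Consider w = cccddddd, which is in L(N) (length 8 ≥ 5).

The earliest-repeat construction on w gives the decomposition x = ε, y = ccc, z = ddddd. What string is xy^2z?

xy^2z = ε·ccc·ccc·ddddd = ccccccddddd.
Reading y = ccc takes N from q0 back to q0, so after x·y·y the machine is still in q0, and z then leads to the accepting state q2. Hence ccccccddddd ∈ L(N).

ccccccddddd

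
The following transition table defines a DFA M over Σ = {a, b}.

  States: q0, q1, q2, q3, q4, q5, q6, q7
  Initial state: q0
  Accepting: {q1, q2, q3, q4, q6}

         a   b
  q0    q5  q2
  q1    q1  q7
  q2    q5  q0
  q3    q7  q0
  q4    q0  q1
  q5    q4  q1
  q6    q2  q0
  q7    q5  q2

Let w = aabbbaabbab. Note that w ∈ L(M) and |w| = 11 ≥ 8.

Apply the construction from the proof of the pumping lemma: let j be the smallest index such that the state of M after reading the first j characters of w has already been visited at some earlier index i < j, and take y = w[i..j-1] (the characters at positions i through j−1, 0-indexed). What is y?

abbba

State sequence: q0 -a-> q5 -a-> q4 -b-> q1 -b-> q7 -b-> q2 -a-> q5 -a-> q4 -b-> q1 -b-> q7 -a-> q5 -b-> q1
First repeat at step 6: q5 was already visited.

So i = 1, j = 6, giving x = w[0:1] = a, y = w[1:6] = abbba, z = w[6:11] = abbab.
Check: |xy| = 6 ≤ 8 and |y| = 5 ≥ 1. Reading y takes M from q5 back to q5, so every xyⁱz is accepted.
Since M has 8 states, any run of length ≥ 8 visits 8+1 states, so by pigeonhole some state repeats within the first 8 steps — that repeat gives the pumpable loop.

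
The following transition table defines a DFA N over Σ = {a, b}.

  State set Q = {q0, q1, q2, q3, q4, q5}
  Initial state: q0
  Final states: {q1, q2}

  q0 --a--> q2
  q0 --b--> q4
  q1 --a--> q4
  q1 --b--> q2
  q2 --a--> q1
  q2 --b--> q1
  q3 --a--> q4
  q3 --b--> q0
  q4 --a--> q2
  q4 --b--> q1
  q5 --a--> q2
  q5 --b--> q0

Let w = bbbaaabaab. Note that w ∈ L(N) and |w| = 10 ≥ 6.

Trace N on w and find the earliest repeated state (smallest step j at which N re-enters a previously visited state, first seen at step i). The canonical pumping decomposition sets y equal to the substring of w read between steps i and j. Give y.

ba

State sequence: q0 -b-> q4 -b-> q1 -b-> q2 -a-> q1 -a-> q4 -a-> q2 -b-> q1 -a-> q4 -a-> q2 -b-> q1
First repeat at step 4: q1 was already visited.

So i = 2, j = 4, giving x = w[0:2] = bb, y = w[2:4] = ba, z = w[4:10] = aabaab.
Check: |xy| = 4 ≤ 6 and |y| = 2 ≥ 1. Reading y takes N from q1 back to q1, so every xyⁱz is accepted.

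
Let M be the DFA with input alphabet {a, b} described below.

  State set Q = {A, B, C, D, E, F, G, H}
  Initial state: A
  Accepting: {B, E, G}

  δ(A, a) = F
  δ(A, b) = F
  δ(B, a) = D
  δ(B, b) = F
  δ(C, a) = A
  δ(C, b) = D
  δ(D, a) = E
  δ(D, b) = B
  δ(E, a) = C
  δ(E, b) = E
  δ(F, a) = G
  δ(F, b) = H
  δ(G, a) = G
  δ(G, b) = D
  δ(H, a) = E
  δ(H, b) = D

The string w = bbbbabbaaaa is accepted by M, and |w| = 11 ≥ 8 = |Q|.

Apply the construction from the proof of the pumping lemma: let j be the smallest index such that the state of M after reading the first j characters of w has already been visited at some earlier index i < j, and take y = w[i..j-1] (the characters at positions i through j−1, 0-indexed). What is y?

ba

State sequence: A -b-> F -b-> H -b-> D -b-> B -a-> D -b-> B -b-> F -a-> G -a-> G -a-> G -a-> G
First repeat at step 5: D was already visited.

So i = 3, j = 5, giving x = w[0:3] = bbb, y = w[3:5] = ba, z = w[5:11] = bbaaaa.
Check: |xy| = 5 ≤ 8 and |y| = 2 ≥ 1. Reading y takes M from D back to D, so every xyⁱz is accepted.
Pumping length from the standard proof: p = 8 (the number of states). The repeated state found above gives |xy| = j ≤ 8 and |y| = j − i ≥ 1.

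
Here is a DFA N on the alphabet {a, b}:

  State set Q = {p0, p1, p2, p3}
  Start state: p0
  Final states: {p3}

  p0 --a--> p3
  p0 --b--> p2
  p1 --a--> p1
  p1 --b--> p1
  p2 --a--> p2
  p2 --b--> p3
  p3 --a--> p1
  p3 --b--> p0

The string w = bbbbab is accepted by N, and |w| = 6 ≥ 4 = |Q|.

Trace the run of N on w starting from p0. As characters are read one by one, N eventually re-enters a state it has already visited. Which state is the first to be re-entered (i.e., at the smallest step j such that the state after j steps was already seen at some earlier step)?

State sequence: p0 -b-> p2 -b-> p3 -b-> p0 -b-> p2 -a-> p2 -b-> p3
First repeat at step 3: p0 was already visited.

The earliest repeat is at step j = 3: N is in p0, which it already visited at step i = 0.
The DFA has 4 states, so the proof of the pumping lemma guarantees a repeated state among the first 4+1 visited; the segment between the two visits is the pumpable y.

p0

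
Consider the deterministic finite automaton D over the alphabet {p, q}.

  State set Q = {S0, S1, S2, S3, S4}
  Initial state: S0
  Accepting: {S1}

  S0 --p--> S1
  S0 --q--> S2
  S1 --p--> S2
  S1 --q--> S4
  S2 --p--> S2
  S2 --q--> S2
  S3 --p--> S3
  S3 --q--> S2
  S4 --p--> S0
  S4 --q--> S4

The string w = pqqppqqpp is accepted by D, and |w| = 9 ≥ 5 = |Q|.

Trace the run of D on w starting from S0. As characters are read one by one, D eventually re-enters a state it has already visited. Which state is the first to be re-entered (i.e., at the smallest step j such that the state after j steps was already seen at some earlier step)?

S4

Run of D on w = p q q p p q q p p:
  step 0: S0  (start)
  step 1: S1  (read p: S0→S1)
  step 2: S4  (read q: S1→S4)
  step 3: S4  (read q: S4→S4)   ← first repeat (S4 seen earlier)
  step 4: S0  (read p: S4→S0)
  step 5: S1  (read p: S0→S1)
  step 6: S4  (read q: S1→S4)
  step 7: S4  (read q: S4→S4)
  step 8: S0  (read p: S4→S0)
  step 9: S1  (read p: S0→S1)

The earliest repeat is at step j = 3: D is in S4, which it already visited at step i = 2.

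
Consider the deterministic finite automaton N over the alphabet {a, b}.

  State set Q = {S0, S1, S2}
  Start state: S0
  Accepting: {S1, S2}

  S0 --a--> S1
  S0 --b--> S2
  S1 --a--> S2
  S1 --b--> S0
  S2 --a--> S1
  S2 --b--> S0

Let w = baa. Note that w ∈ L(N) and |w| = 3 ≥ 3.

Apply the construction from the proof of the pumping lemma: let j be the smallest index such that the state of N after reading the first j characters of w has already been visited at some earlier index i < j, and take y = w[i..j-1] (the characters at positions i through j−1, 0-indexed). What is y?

Run of N on w = b a a:
  step 0: S0  (start)
  step 1: S2  (read b: S0→S2)
  step 2: S1  (read a: S2→S1)
  step 3: S2  (read a: S1→S2)   ← first repeat (S2 seen earlier)

So i = 1, j = 3, giving x = w[0:1] = b, y = w[1:3] = aa, z = w[3:3] = ε.
Check: |xy| = 3 ≤ 3 and |y| = 2 ≥ 1. Reading y takes N from S2 back to S2, so every xyⁱz is accepted.

aa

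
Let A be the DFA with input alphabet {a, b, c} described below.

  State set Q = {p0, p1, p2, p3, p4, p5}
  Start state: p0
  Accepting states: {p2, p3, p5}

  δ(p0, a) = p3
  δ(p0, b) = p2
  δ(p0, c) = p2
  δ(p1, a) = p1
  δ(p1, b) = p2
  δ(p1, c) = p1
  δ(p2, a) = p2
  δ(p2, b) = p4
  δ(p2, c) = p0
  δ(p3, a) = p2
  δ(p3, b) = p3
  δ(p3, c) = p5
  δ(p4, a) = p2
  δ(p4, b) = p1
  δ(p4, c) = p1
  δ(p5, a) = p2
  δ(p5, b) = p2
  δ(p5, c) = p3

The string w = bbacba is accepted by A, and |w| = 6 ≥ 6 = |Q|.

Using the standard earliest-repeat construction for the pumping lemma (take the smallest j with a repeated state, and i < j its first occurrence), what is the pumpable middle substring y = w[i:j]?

ba

Run of A on w = b b a c b a:
  step 0: p0  (start)
  step 1: p2  (read b: p0→p2)
  step 2: p4  (read b: p2→p4)
  step 3: p2  (read a: p4→p2)   ← first repeat (p2 seen earlier)
  step 4: p0  (read c: p2→p0)
  step 5: p2  (read b: p0→p2)
  step 6: p2  (read a: p2→p2)

So i = 1, j = 3, giving x = w[0:1] = b, y = w[1:3] = ba, z = w[3:6] = cba.
Check: |xy| = 3 ≤ 6 and |y| = 2 ≥ 1. Reading y takes A from p2 back to p2, so every xyⁱz is accepted.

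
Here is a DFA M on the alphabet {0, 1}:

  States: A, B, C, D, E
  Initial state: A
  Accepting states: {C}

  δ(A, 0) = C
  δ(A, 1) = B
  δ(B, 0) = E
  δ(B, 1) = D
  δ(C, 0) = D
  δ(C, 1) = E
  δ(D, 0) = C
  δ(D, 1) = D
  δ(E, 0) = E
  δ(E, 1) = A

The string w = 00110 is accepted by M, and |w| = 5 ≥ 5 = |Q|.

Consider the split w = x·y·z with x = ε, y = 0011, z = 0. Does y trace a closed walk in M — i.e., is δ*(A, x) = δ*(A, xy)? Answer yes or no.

no

State sequence: A -0-> C -0-> D -1-> D -1-> D

After x (step 0): A. After xy (step 4): D.
They differ (A ≠ D), so y is not a cycle from the state after x; this split is not the one the pumping-lemma construction produces, and pumping y need not keep the string in L(M).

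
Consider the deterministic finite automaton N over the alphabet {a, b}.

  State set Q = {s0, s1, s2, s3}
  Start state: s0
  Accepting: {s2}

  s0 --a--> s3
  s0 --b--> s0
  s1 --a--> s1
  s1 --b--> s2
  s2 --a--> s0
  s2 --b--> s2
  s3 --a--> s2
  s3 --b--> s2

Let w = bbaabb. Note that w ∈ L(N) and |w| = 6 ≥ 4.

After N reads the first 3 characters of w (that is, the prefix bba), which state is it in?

State sequence: s0 -b-> s0 -b-> s0 -a-> s3

After reading 3 characters, N is in state s3.
(This kind of state-tracing is the core of the pumping-lemma construction: with 4 states, pigeonhole forces a repeat within the first 4 steps.)

s3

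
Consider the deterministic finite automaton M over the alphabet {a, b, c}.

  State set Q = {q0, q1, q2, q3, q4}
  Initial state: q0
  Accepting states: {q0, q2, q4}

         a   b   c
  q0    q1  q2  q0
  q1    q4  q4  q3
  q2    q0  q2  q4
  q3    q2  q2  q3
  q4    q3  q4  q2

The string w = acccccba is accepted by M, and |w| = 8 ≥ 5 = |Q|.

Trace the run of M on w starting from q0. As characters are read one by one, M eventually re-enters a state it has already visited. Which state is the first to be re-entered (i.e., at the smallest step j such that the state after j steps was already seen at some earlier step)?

q3

State sequence: q0 -a-> q1 -c-> q3 -c-> q3 -c-> q3 -c-> q3 -c-> q3 -b-> q2 -a-> q0
First repeat at step 3: q3 was already visited.

The earliest repeat is at step j = 3: M is in q3, which it already visited at step i = 2.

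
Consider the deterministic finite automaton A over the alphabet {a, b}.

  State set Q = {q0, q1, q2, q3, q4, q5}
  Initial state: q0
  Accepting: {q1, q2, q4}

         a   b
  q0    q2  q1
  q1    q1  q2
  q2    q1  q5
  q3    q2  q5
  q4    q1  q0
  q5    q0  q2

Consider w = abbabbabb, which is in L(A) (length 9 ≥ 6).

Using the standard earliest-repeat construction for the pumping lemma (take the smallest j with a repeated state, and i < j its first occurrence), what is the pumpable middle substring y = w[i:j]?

bb

State sequence: q0 -a-> q2 -b-> q5 -b-> q2 -a-> q1 -b-> q2 -b-> q5 -a-> q0 -b-> q1 -b-> q2
First repeat at step 3: q2 was already visited.

So i = 1, j = 3, giving x = w[0:1] = a, y = w[1:3] = bb, z = w[3:9] = abbabb.
Check: |xy| = 3 ≤ 6 and |y| = 2 ≥ 1. Reading y takes A from q2 back to q2, so every xyⁱz is accepted.
Since A has 6 states, any run of length ≥ 6 visits 6+1 states, so by pigeonhole some state repeats within the first 6 steps — that repeat gives the pumpable loop.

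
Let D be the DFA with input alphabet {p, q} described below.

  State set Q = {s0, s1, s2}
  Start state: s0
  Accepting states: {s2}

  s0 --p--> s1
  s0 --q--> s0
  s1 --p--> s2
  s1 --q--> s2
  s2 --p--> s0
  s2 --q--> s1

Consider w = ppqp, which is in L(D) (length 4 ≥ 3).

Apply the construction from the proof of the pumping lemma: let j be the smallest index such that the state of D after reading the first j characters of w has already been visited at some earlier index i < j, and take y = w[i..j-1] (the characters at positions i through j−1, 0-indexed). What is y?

State sequence: s0 -p-> s1 -p-> s2 -q-> s1 -p-> s2
First repeat at step 3: s1 was already visited.

So i = 1, j = 3, giving x = w[0:1] = p, y = w[1:3] = pq, z = w[3:4] = p.
Check: |xy| = 3 ≤ 3 and |y| = 2 ≥ 1. Reading y takes D from s1 back to s1, so every xyⁱz is accepted.
The DFA has 3 states, so the proof of the pumping lemma guarantees a repeated state among the first 3+1 visited; the segment between the two visits is the pumpable y.

pq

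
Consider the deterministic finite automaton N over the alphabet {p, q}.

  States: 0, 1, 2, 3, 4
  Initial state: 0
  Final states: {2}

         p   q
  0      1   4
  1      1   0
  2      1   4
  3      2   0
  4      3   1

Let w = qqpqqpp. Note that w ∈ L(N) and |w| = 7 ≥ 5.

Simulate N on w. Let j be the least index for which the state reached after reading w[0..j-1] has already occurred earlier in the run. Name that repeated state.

State sequence: 0 -q-> 4 -q-> 1 -p-> 1 -q-> 0 -q-> 4 -p-> 3 -p-> 2
First repeat at step 3: 1 was already visited.

The earliest repeat is at step j = 3: N is in 1, which it already visited at step i = 2.

1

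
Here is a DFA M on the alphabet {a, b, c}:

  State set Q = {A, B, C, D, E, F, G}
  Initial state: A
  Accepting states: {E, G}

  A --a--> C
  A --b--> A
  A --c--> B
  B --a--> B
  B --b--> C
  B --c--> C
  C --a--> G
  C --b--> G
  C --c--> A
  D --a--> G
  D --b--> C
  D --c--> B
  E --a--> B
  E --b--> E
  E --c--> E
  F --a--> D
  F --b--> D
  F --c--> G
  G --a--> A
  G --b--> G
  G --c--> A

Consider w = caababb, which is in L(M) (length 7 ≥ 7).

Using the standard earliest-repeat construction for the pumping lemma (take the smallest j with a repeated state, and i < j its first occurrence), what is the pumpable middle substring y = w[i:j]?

State sequence: A -c-> B -a-> B -a-> B -b-> C -a-> G -b-> G -b-> G
First repeat at step 2: B was already visited.

So i = 1, j = 2, giving x = w[0:1] = c, y = w[1:2] = a, z = w[2:7] = ababb.
Check: |xy| = 2 ≤ 7 and |y| = 1 ≥ 1. Reading y takes M from B back to B, so every xyⁱz is accepted.
The DFA has 7 states, so the proof of the pumping lemma guarantees a repeated state among the first 7+1 visited; the segment between the two visits is the pumpable y.

a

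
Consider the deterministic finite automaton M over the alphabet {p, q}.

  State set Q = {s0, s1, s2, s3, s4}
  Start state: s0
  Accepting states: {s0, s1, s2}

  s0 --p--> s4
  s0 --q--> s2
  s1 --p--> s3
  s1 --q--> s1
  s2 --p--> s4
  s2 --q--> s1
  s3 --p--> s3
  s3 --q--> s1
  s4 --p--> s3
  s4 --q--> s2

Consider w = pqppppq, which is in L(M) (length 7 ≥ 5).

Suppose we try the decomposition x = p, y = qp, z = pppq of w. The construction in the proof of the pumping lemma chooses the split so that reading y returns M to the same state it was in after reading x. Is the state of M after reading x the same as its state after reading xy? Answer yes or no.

State sequence: s0 -p-> s4 -q-> s2 -p-> s4

After x (step 1): s4. After xy (step 3): s4.
They match, so y = qp drives M around a cycle from s4 back to itself; pumping y any number of times keeps M in s4 before reading z, and xyⁱz ∈ L(M) for every i ≥ 0.

yes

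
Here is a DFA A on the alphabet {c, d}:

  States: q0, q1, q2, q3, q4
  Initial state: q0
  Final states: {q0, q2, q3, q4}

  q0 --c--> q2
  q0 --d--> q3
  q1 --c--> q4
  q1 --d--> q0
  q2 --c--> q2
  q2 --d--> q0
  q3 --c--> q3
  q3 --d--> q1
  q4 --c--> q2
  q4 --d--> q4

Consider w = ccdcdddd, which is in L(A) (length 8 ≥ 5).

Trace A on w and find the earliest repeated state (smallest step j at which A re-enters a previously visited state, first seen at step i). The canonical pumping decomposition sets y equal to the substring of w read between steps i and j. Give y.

State sequence: q0 -c-> q2 -c-> q2 -d-> q0 -c-> q2 -d-> q0 -d-> q3 -d-> q1 -d-> q0
First repeat at step 2: q2 was already visited.

So i = 1, j = 2, giving x = w[0:1] = c, y = w[1:2] = c, z = w[2:8] = dcdddd.
Check: |xy| = 2 ≤ 5 and |y| = 1 ≥ 1. Reading y takes A from q2 back to q2, so every xyⁱz is accepted.
The DFA has 5 states, so the proof of the pumping lemma guarantees a repeated state among the first 5+1 visited; the segment between the two visits is the pumpable y.

c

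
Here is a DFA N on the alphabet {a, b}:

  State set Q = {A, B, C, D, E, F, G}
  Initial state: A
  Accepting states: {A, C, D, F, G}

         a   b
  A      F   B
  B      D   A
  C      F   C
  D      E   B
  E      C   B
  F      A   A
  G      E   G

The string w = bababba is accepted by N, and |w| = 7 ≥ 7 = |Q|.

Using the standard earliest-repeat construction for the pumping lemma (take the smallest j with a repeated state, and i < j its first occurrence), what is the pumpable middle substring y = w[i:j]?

Run of N on w = b a b a b b a:
  step 0: A  (start)
  step 1: B  (read b: A→B)
  step 2: D  (read a: B→D)
  step 3: B  (read b: D→B)   ← first repeat (B seen earlier)
  step 4: D  (read a: B→D)
  step 5: B  (read b: D→B)
  step 6: A  (read b: B→A)
  step 7: F  (read a: A→F)

So i = 1, j = 3, giving x = w[0:1] = b, y = w[1:3] = ab, z = w[3:7] = abba.
Check: |xy| = 3 ≤ 7 and |y| = 2 ≥ 1. Reading y takes N from B back to B, so every xyⁱz is accepted.

ab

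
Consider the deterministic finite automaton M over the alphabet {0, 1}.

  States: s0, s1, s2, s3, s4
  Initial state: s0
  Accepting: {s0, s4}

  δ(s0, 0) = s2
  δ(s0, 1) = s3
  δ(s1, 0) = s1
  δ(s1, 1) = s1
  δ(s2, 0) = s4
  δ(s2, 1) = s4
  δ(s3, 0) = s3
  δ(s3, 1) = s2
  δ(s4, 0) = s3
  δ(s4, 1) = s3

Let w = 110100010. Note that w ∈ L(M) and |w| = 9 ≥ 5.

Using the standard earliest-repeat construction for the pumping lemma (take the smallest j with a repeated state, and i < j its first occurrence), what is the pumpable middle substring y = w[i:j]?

Run of M on w = 1 1 0 1 0 0 0 1 0:
  step 0: s0  (start)
  step 1: s3  (read 1: s0→s3)
  step 2: s2  (read 1: s3→s2)
  step 3: s4  (read 0: s2→s4)
  step 4: s3  (read 1: s4→s3)   ← first repeat (s3 seen earlier)
  step 5: s3  (read 0: s3→s3)
  step 6: s3  (read 0: s3→s3)
  step 7: s3  (read 0: s3→s3)
  step 8: s2  (read 1: s3→s2)
  step 9: s4  (read 0: s2→s4)

So i = 1, j = 4, giving x = w[0:1] = 1, y = w[1:4] = 101, z = w[4:9] = 00010.
Check: |xy| = 4 ≤ 5 and |y| = 3 ≥ 1. Reading y takes M from s3 back to s3, so every xyⁱz is accepted.

101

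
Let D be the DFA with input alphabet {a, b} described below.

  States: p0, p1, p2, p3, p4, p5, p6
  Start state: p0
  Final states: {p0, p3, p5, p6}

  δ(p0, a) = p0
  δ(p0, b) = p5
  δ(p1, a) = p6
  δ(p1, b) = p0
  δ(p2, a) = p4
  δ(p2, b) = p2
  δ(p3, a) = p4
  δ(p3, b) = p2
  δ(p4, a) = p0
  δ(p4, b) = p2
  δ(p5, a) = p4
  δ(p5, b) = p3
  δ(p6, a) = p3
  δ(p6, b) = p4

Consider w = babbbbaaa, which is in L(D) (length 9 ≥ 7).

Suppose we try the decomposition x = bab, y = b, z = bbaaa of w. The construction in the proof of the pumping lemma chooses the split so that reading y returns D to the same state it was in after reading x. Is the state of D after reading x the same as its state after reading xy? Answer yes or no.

Run of D on the first 4 characters of w = b a b b:
  step 0: p0  (start)
  step 1: p5  (read b: p0→p5)
  step 2: p4  (read a: p5→p4)
  step 3: p2  (read b: p4→p2)
  step 4: p2  (read b: p2→p2)

After x (step 3): p2. After xy (step 4): p2.
They match, so y = b drives D around a cycle from p2 back to itself; pumping y any number of times keeps D in p2 before reading z, and xyⁱz ∈ L(D) for every i ≥ 0.

yes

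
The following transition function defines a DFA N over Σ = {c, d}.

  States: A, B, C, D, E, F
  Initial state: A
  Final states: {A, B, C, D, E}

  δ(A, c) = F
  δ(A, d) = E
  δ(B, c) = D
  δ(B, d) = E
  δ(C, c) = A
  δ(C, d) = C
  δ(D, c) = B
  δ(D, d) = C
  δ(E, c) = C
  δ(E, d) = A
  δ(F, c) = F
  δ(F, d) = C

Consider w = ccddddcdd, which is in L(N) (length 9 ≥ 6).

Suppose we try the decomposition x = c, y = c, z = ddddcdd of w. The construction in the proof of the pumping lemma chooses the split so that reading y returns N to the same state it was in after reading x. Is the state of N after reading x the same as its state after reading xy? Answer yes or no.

State sequence: A -c-> F -c-> F

After x (step 1): F. After xy (step 2): F.
They match, so y = c drives N around a cycle from F back to itself; pumping y any number of times keeps N in F before reading z, and xyⁱz ∈ L(N) for every i ≥ 0.

yes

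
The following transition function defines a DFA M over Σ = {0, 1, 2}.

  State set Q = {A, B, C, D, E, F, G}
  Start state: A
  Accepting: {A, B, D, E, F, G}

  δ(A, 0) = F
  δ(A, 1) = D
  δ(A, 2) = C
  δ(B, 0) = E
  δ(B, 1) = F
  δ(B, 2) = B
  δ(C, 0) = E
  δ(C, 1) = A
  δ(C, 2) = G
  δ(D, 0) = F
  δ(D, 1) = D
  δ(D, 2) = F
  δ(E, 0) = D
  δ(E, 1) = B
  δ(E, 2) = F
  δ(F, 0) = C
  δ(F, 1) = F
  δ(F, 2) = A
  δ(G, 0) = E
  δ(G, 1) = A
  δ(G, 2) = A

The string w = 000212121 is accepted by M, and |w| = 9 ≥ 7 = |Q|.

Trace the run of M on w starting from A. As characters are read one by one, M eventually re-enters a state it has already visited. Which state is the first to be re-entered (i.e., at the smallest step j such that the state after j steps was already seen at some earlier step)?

F

State sequence: A -0-> F -0-> C -0-> E -2-> F -1-> F -2-> A -1-> D -2-> F -1-> F
First repeat at step 4: F was already visited.

The earliest repeat is at step j = 4: M is in F, which it already visited at step i = 1.
Pumping length from the standard proof: p = 7 (the number of states). The repeated state found above gives |xy| = j ≤ 7 and |y| = j − i ≥ 1.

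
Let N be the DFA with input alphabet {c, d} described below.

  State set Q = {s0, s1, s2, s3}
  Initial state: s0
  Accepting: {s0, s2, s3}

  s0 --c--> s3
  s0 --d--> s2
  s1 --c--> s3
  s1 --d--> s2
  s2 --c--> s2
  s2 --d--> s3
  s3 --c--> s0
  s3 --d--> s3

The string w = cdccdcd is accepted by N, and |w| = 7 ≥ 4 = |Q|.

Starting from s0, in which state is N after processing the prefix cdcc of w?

s3

Run of N on the first 4 characters of w = c d c c:
  step 0: s0  (start)
  step 1: s3  (read c: s0→s3)
  step 2: s3  (read d: s3→s3)
  step 3: s0  (read c: s3→s0)
  step 4: s3  (read c: s0→s3)

After reading 4 characters, N is in state s3.
(This kind of state-tracing is the core of the pumping-lemma construction: with 4 states, pigeonhole forces a repeat within the first 4 steps.)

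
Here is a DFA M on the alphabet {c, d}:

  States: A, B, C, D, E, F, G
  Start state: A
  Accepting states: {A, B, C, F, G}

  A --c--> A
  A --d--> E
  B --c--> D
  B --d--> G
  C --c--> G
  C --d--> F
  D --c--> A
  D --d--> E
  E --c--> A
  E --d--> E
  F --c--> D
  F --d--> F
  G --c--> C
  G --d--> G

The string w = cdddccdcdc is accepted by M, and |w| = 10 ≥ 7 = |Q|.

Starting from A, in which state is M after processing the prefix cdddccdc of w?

A

State sequence: A -c-> A -d-> E -d-> E -d-> E -c-> A -c-> A -d-> E -c-> A

After reading 8 characters, M is in state A.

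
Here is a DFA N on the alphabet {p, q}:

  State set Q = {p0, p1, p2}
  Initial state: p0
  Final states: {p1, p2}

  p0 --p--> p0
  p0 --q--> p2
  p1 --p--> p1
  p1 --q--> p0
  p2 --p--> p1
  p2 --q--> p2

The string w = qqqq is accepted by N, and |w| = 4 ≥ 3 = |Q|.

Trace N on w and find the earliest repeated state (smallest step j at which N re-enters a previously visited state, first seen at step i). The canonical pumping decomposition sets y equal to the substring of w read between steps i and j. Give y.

q

Run of N on w = q q q q:
  step 0: p0  (start)
  step 1: p2  (read q: p0→p2)
  step 2: p2  (read q: p2→p2)   ← first repeat (p2 seen earlier)
  step 3: p2  (read q: p2→p2)
  step 4: p2  (read q: p2→p2)

So i = 1, j = 2, giving x = w[0:1] = q, y = w[1:2] = q, z = w[2:4] = qq.
Check: |xy| = 2 ≤ 3 and |y| = 1 ≥ 1. Reading y takes N from p2 back to p2, so every xyⁱz is accepted.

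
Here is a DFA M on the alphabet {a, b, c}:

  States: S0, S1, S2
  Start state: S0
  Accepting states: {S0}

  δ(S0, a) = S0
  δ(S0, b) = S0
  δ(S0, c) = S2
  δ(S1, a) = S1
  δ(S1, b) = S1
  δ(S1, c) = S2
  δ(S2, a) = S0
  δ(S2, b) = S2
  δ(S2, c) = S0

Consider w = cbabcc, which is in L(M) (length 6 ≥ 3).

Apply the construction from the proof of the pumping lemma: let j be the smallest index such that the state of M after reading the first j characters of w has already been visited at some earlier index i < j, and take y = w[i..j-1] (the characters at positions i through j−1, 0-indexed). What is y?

State sequence: S0 -c-> S2 -b-> S2 -a-> S0 -b-> S0 -c-> S2 -c-> S0
First repeat at step 2: S2 was already visited.

So i = 1, j = 2, giving x = w[0:1] = c, y = w[1:2] = b, z = w[2:6] = abcc.
Check: |xy| = 2 ≤ 3 and |y| = 1 ≥ 1. Reading y takes M from S2 back to S2, so every xyⁱz is accepted.

b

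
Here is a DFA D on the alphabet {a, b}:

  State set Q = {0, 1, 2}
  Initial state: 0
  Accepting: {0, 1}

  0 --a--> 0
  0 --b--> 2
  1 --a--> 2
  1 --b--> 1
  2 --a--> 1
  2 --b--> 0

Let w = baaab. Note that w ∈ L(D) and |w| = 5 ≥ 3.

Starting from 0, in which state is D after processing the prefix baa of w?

Run of D on the first 3 characters of w = b a a:
  step 0: 0  (start)
  step 1: 2  (read b: 0→2)
  step 2: 1  (read a: 2→1)
  step 3: 2  (read a: 1→2)

After reading 3 characters, D is in state 2.
(This kind of state-tracing is the core of the pumping-lemma construction: with 3 states, pigeonhole forces a repeat within the first 3 steps.)

2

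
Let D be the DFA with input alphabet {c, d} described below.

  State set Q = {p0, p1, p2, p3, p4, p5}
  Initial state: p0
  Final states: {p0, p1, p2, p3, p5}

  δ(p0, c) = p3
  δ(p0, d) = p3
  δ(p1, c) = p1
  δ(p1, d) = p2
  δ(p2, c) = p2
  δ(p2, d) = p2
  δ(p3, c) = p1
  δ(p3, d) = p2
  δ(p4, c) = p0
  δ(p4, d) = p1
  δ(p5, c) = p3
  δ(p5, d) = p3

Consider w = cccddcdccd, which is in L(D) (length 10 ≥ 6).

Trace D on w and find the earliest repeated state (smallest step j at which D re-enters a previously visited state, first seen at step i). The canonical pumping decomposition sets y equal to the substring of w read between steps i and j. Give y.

c

Run of D on w = c c c d d c d c c d:
  step 0: p0  (start)
  step 1: p3  (read c: p0→p3)
  step 2: p1  (read c: p3→p1)
  step 3: p1  (read c: p1→p1)   ← first repeat (p1 seen earlier)
  step 4: p2  (read d: p1→p2)
  step 5: p2  (read d: p2→p2)
  step 6: p2  (read c: p2→p2)
  step 7: p2  (read d: p2→p2)
  step 8: p2  (read c: p2→p2)
  step 9: p2  (read c: p2→p2)
  step 10: p2  (read d: p2→p2)

So i = 2, j = 3, giving x = w[0:2] = cc, y = w[2:3] = c, z = w[3:10] = ddcdccd.
Check: |xy| = 3 ≤ 6 and |y| = 1 ≥ 1. Reading y takes D from p1 back to p1, so every xyⁱz is accepted.
Since D has 6 states, any run of length ≥ 6 visits 6+1 states, so by pigeonhole some state repeats within the first 6 steps — that repeat gives the pumpable loop.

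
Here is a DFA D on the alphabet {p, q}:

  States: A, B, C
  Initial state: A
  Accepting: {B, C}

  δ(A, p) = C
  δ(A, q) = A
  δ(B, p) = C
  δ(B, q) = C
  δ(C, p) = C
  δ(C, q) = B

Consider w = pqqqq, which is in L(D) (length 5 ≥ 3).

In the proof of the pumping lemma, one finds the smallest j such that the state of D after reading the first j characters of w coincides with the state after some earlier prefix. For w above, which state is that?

C

Run of D on w = p q q q q:
  step 0: A  (start)
  step 1: C  (read p: A→C)
  step 2: B  (read q: C→B)
  step 3: C  (read q: B→C)   ← first repeat (C seen earlier)
  step 4: B  (read q: C→B)
  step 5: C  (read q: B→C)

The earliest repeat is at step j = 3: D is in C, which it already visited at step i = 1.
Since D has 3 states, any run of length ≥ 3 visits 3+1 states, so by pigeonhole some state repeats within the first 3 steps — that repeat gives the pumpable loop.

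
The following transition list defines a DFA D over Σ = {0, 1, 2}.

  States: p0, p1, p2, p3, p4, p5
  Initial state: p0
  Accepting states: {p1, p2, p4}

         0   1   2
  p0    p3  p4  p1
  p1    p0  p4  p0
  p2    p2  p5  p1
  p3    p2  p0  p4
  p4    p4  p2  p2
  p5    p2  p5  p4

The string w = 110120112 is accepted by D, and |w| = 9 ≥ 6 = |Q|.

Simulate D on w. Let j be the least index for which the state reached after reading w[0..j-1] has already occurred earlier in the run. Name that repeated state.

Run of D on w = 1 1 0 1 2 0 1 1 2:
  step 0: p0  (start)
  step 1: p4  (read 1: p0→p4)
  step 2: p2  (read 1: p4→p2)
  step 3: p2  (read 0: p2→p2)   ← first repeat (p2 seen earlier)
  step 4: p5  (read 1: p2→p5)
  step 5: p4  (read 2: p5→p4)
  step 6: p4  (read 0: p4→p4)
  step 7: p2  (read 1: p4→p2)
  step 8: p5  (read 1: p2→p5)
  step 9: p4  (read 2: p5→p4)

The earliest repeat is at step j = 3: D is in p2, which it already visited at step i = 2.

p2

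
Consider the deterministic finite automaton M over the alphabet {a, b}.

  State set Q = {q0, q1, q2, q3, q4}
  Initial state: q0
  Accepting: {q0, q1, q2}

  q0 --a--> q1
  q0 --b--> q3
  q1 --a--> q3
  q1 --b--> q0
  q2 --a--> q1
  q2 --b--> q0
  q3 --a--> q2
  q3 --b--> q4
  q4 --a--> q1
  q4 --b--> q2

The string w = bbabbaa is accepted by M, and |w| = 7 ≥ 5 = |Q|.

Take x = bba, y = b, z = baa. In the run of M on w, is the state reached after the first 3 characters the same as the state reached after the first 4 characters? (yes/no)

no

Run of M on the first 4 characters of w = b b a b:
  step 0: q0  (start)
  step 1: q3  (read b: q0→q3)
  step 2: q4  (read b: q3→q4)
  step 3: q1  (read a: q4→q1)
  step 4: q0  (read b: q1→q0)

After x (step 3): q1. After xy (step 4): q0.
They differ (q1 ≠ q0), so y is not a cycle from the state after x; this split is not the one the pumping-lemma construction produces, and pumping y need not keep the string in L(M).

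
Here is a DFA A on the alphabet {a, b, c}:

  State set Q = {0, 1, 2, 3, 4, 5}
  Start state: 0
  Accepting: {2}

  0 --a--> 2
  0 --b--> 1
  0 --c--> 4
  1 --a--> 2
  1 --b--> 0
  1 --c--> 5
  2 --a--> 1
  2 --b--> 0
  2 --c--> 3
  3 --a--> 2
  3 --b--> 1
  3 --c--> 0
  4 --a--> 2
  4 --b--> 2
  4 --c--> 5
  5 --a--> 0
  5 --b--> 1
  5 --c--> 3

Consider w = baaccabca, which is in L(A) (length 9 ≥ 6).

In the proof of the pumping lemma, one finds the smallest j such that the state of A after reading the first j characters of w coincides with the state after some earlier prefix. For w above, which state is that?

1

Run of A on w = b a a c c a b c a:
  step 0: 0  (start)
  step 1: 1  (read b: 0→1)
  step 2: 2  (read a: 1→2)
  step 3: 1  (read a: 2→1)   ← first repeat (1 seen earlier)
  step 4: 5  (read c: 1→5)
  step 5: 3  (read c: 5→3)
  step 6: 2  (read a: 3→2)
  step 7: 0  (read b: 2→0)
  step 8: 4  (read c: 0→4)
  step 9: 2  (read a: 4→2)

The earliest repeat is at step j = 3: A is in 1, which it already visited at step i = 1.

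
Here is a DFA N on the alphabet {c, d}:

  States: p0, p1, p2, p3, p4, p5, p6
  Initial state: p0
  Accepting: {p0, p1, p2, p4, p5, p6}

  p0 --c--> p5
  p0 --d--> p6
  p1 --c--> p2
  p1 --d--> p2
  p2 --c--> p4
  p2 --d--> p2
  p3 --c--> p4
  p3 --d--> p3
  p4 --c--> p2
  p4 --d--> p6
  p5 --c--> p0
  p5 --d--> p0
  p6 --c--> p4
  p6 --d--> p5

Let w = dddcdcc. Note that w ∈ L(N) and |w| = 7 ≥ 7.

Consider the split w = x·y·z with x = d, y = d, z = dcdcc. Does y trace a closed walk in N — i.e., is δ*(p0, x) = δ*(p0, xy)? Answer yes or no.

State sequence: p0 -d-> p6 -d-> p5

After x (step 1): p6. After xy (step 2): p5.
They differ (p6 ≠ p5), so y is not a cycle from the state after x; this split is not the one the pumping-lemma construction produces, and pumping y need not keep the string in L(N).

no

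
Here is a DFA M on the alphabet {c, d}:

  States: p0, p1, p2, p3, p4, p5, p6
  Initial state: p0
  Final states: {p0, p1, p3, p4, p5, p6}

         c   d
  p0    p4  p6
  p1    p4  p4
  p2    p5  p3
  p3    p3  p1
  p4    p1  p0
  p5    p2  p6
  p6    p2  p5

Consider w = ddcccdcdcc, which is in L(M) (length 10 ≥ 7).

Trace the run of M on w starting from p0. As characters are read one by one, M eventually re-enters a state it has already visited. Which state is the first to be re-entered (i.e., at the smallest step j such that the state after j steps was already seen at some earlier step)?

p5

State sequence: p0 -d-> p6 -d-> p5 -c-> p2 -c-> p5 -c-> p2 -d-> p3 -c-> p3 -d-> p1 -c-> p4 -c-> p1
First repeat at step 4: p5 was already visited.

The earliest repeat is at step j = 4: M is in p5, which it already visited at step i = 2.
Since M has 7 states, any run of length ≥ 7 visits 7+1 states, so by pigeonhole some state repeats within the first 7 steps — that repeat gives the pumpable loop.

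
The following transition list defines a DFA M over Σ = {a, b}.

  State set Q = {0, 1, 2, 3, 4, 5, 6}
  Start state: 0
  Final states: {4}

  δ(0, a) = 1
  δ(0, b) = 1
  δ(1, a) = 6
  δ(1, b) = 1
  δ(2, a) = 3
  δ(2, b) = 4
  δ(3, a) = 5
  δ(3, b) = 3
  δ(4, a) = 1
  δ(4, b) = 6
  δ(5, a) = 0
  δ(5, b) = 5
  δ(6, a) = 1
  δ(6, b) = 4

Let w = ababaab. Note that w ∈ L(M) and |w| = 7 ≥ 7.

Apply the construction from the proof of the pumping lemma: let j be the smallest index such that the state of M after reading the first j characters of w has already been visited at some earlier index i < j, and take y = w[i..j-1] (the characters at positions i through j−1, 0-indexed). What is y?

b

Run of M on w = a b a b a a b:
  step 0: 0  (start)
  step 1: 1  (read a: 0→1)
  step 2: 1  (read b: 1→1)   ← first repeat (1 seen earlier)
  step 3: 6  (read a: 1→6)
  step 4: 4  (read b: 6→4)
  step 5: 1  (read a: 4→1)
  step 6: 6  (read a: 1→6)
  step 7: 4  (read b: 6→4)

So i = 1, j = 2, giving x = w[0:1] = a, y = w[1:2] = b, z = w[2:7] = abaab.
Check: |xy| = 2 ≤ 7 and |y| = 1 ≥ 1. Reading y takes M from 1 back to 1, so every xyⁱz is accepted.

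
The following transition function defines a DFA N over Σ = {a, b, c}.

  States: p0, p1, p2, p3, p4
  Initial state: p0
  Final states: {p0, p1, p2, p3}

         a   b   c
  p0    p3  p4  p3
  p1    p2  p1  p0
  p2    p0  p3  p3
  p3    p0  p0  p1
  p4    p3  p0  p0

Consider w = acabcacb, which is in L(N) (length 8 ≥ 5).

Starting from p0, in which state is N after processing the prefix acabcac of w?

Run of N on the first 7 characters of w = a c a b c a c:
  step 0: p0  (start)
  step 1: p3  (read a: p0→p3)
  step 2: p1  (read c: p3→p1)
  step 3: p2  (read a: p1→p2)
  step 4: p3  (read b: p2→p3)
  step 5: p1  (read c: p3→p1)
  step 6: p2  (read a: p1→p2)
  step 7: p3  (read c: p2→p3)

After reading 7 characters, N is in state p3.

p3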